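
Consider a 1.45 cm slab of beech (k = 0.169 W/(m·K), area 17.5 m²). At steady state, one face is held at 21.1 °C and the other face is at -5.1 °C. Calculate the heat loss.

Q = 5.34 kW

Q = kA·ΔT/L = 0.169 × 17.5 × |21.1 °C − -5.1 °C| / 0.0145 = 5340 W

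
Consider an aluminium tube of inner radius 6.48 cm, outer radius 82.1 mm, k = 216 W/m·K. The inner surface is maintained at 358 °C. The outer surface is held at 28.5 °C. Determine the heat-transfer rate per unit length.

Q' = 1.89×10^6 W/m

Q' = 2πk·ΔT/ln(r₂/r₁) = 2π × 216 × 329.5 / ln(0.0821/0.0648) = 1.89×10^6 W/m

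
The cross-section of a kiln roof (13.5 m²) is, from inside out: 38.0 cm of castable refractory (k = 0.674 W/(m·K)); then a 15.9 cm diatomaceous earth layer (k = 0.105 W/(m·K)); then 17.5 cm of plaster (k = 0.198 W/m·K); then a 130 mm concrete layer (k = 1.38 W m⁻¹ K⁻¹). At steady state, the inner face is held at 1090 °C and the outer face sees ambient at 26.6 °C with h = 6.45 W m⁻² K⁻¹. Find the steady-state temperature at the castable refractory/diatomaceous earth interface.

T = 903 °C

Resistance network (inner→outer):
  R_castable refractory = L/(kA) = 0.380/(0.674·13.5) = 0.04176 K/W
  R_diatomaceous earth = L/(kA) = 0.159/(0.105·13.5) = 0.1122 K/W
  R_plaster = L/(kA) = 0.175/(0.198·13.5) = 0.06547 K/W
  R_concrete = L/(kA) = 0.130/(1.38·13.5) = 0.006978 K/W
  R_conv,out = 1/(hA) = 1/(6.45·13.5) = 0.01148 K/W
ΣR = 0.04176 + 0.1122 + 0.06547 + 0.006978 + 0.01148 = 0.2379 K/W
Q = ΔT/ΣR = (1090 °C − 26.6 °C)/0.2379 = 4470 W
From the inner boundary to the castable refractory/diatomaceous earth interface, ΣR_partial = 0.04176 K/W.
T_interface = T_in − Q·ΣR_partial = 1090 °C − (4470)(0.04176) = 903 °C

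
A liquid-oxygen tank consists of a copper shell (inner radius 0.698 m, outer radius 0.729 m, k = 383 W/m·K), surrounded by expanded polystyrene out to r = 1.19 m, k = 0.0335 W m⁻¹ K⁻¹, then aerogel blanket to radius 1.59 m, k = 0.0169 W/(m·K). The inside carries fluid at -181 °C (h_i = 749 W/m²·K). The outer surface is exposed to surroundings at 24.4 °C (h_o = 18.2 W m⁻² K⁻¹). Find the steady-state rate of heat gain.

Series thermal resistances, inner to outer:
  R_conv,in = 1/(4πr²h) = 1/(4π·0.698²·749) = 2.181×10^-4 K/W
  R_copper = (1/0.698 − 1/0.729)/(4πk) = 0.06092/(4π·383) = 1.266×10^-5 K/W
  R_expanded polystyrene = (1/0.729 − 1/1.19)/(4πk) = 0.5314/(4π·0.0335) = 1.262 K/W
  R_aerogel blanket = (1/1.19 − 1/1.59)/(4πk) = 0.2114/(4π·0.0169) = 0.9954 K/W
  R_conv,out = 1/(4πr²h) = 1/(4π·1.59²·18.2) = 0.001730 K/W
ΣR = 2.181×10^-4 + 1.266×10^-5 + 1.262 + 0.9954 + 0.001730 = 2.259 K/W
Q = ΔT/ΣR = (-181 °C − 24.4 °C)/2.259 = -90.9 W
(Negative Q ⇒ heat flows inward; heat gain = 90.9 W.)

Q = 90.9 W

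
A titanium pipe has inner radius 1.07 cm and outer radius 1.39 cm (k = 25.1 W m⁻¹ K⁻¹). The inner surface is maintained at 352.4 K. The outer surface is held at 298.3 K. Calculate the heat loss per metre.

Q' = 32600 W/m

Q' = 2πk·ΔT/ln(r₂/r₁) = 2π × 25.1 × 54.1 / ln(0.0139/0.0107) = 32600 W/m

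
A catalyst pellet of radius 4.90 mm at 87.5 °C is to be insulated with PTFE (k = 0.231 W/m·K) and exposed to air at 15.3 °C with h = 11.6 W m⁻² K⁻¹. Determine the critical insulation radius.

For a sphere, r_cr = 2k_ins/h = 2·0.231/11.6 = 0.0398 m = 3.98 cm

r_cr = 3.98 cm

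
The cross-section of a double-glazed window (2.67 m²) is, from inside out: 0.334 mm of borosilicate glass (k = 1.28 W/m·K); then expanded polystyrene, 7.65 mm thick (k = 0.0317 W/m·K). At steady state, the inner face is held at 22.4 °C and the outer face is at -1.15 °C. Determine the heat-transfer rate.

Q = 260 W

Series thermal resistances, inner to outer:
  R_borosilicate glass = L/(kA) = 3.34×10^-4/(1.28·2.67) = 9.773×10^-5 K/W
  R_expanded polystyrene = L/(kA) = 0.00765/(0.0317·2.67) = 0.09038 K/W
ΣR = 9.773×10^-5 + 0.09038 = 0.09048 K/W
Q = ΔT/ΣR = (22.4 °C − -1.15 °C)/0.09048 = 260 W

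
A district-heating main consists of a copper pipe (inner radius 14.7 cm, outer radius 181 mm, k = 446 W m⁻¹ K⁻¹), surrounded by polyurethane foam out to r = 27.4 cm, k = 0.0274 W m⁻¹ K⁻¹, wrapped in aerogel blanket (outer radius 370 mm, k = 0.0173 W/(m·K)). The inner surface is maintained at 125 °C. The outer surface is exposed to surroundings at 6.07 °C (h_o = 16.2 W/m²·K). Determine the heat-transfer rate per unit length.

Q' = 22.9 W/m

Treat each layer as a resistance in series:
  R'_copper = ln(0.181/0.147)/(2πk) = 0.2081/(2π·446) = 7.425×10^-5 m·K/W
  R'_polyurethane foam = ln(0.274/0.181)/(2πk) = 0.4146/(2π·0.0274) = 2.408 m·K/W
  R'_aerogel blanket = ln(0.370/0.274)/(2πk) = 0.3004/(2π·0.0173) = 2.763 m·K/W
  R'_conv,out = 1/(2πr h) = 1/(2π·0.370·16.2) = 0.02655 m·K/W
ΣR = 7.425×10^-5 + 2.408 + 2.763 + 0.02655 = 5.198 m·K/W
Q' = ΔT/ΣR = (125 °C − 6.07 °C)/5.198 = 22.9 W/m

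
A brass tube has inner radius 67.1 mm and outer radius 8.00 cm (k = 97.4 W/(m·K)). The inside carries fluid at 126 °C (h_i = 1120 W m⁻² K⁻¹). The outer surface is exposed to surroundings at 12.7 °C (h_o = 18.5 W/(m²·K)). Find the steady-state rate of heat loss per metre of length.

Resistance network (inner→outer):
  R'_conv,in = 1/(2πr h) = 1/(2π·0.0671·1120) = 0.002118 m·K/W
  R'_brass = ln(0.0800/0.0671)/(2πk) = 0.1758/(2π·97.4) = 2.873×10^-4 m·K/W
  R'_conv,out = 1/(2πr h) = 1/(2π·0.0800·18.5) = 0.1075 m·K/W
ΣR = 0.002118 + 2.873×10^-4 + 0.1075 = 0.1099 m·K/W
Q' = ΔT/ΣR = (126 °C − 12.7 °C)/0.1099 = 1030 W/m

Q' = 1030 W/m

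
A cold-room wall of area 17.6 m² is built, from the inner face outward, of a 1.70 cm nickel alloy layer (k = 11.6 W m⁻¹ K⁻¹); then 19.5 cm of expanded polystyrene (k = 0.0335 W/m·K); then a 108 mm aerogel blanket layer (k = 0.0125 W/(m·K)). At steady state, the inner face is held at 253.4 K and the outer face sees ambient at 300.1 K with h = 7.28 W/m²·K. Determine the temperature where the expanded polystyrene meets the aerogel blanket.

Resistance network (inner→outer):
  R_nickel alloy = L/(kA) = 0.0170/(11.6·17.6) = 8.327×10^-5 K/W
  R_expanded polystyrene = L/(kA) = 0.195/(0.0335·17.6) = 0.3307 K/W
  R_aerogel blanket = L/(kA) = 0.108/(0.0125·17.6) = 0.4909 K/W
  R_conv,out = 1/(hA) = 1/(7.28·17.6) = 0.007805 K/W
ΣR = 8.327×10^-5 + 0.3307 + 0.4909 + 0.007805 = 0.8295 K/W
Q = ΔT/ΣR = (253.4 K − 300.1 K)/0.8295 = -56.30 W
From the inner boundary to the expanded polystyrene/aerogel blanket interface, ΣR_partial = 0.3308 K/W.
T_interface = T_in − Q·ΣR_partial = 253.4 K − (-56.30)(0.3308) = 272.02 K

T = 272.02 K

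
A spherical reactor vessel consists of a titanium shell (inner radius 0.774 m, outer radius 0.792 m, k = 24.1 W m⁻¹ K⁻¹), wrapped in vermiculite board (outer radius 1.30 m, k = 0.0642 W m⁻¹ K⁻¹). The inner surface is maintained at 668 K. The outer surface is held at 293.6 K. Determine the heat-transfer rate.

Treat each layer as a resistance in series:
  R_titanium = (1/0.774 − 1/0.792)/(4πk) = 0.02936/(4π·24.1) = 9.696×10^-5 K/W
  R_vermiculite board = (1/0.792 − 1/1.30)/(4πk) = 0.4934/(4π·0.0642) = 0.6116 K/W
ΣR = 9.696×10^-5 + 0.6116 = 0.6117 K/W
Q = ΔT/ΣR = (668 K − 293.6 K)/0.6117 = 612 W

Q = 612 W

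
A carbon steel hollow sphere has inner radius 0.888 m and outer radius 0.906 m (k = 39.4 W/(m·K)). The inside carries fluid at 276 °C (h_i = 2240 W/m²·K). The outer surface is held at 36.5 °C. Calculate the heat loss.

Resistance network (inner→outer):
  R_conv,in = 1/(4πr²h) = 1/(4π·0.888²·2240) = 4.505×10^-5 K/W
  R_carbon steel = (1/0.888 − 1/0.906)/(4πk) = 0.02237/(4π·39.4) = 4.519×10^-5 K/W
ΣR = 4.505×10^-5 + 4.519×10^-5 = 9.024×10^-5 K/W
Q = ΔT/ΣR = (276 °C − 36.5 °C)/9.024×10^-5 = 2.65×10^6 W

Q = 2.65×10^6 W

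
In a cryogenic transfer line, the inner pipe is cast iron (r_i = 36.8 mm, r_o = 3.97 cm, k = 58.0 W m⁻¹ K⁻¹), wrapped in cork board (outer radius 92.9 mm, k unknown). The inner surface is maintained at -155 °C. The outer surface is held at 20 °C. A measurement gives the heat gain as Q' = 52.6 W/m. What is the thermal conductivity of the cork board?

ΣR = ΔT/Q' = |-155 − 20|/52.6 = 3.327 m·K/W
Known resistances:
  R'_cast iron = ln(0.0397/0.0368)/(2πk) = 0.07585/(2π·58.0) = 2.081×10^-4 m·K/W
R_cork board = ΣR − ΣR_known = 3.327 − 2.081×10^-4 = 3.327 m·K/W
ln(r₂/r₁)/(2πk) = 3.327 ⇒ k = 0.8502/(2π·3.327) = 0.0407 W/m·K

k = 0.0407 W/m·K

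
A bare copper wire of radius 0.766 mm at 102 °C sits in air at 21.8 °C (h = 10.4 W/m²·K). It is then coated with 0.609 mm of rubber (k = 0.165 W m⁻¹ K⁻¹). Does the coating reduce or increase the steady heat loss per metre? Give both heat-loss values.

Critical radius for a cylinder: r_cr = k/h = 0.0159 m = 1.59 cm.
Outer radius after coating: r₂ = 7.66×10^-4 + 6.09×10^-4 = 0.001375 m.
Since r₁ < r_cr and r₂ ≤ r_cr, the coating moves toward the maximum at r_cr — heat loss rises.
Bare: R = 1/(2πr₁h) = 19.98 m·K/W; Q = 80.2/19.98 = 4.01 W/m.
Coated: R = R_cond + R_conv = 11.69 m·K/W; Q = 80.2/11.69 = 6.86 W/m.

increases: 4.01 → 6.86 W/m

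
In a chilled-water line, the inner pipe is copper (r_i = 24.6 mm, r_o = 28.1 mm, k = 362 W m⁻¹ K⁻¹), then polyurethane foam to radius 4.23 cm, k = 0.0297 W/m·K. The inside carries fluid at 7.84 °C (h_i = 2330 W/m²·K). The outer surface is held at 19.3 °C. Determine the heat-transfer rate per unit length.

Resistance network (inner→outer):
  R'_conv,in = 1/(2πr h) = 1/(2π·0.0246·2330) = 0.002777 m·K/W
  R'_copper = ln(0.0281/0.0246)/(2πk) = 0.1330/(2π·362) = 5.848×10^-5 m·K/W
  R'_polyurethane foam = ln(0.0423/0.0281)/(2πk) = 0.4090/(2π·0.0297) = 2.192 m·K/W
ΣR = 0.002777 + 5.848×10^-5 + 2.192 = 2.195 m·K/W
Q' = ΔT/ΣR = (7.84 °C − 19.3 °C)/2.195 = -5.22 W/m
(Negative Q' ⇒ heat flows inward; heat gain = 5.22 W/m.)

Q' = 5.22 W/m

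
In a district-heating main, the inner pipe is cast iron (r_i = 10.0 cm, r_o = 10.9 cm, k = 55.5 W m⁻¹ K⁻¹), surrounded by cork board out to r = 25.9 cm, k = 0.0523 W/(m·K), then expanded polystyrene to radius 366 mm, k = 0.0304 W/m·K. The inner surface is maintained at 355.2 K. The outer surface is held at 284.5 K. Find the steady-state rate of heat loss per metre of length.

Q' = 15.9 W/m

Series thermal resistances, inner to outer:
  R'_cast iron = ln(0.109/0.100)/(2πk) = 0.08618/(2π·55.5) = 2.471×10^-4 m·K/W
  R'_cork board = ln(0.259/0.109)/(2πk) = 0.8655/(2π·0.0523) = 2.634 m·K/W
  R'_expanded polystyrene = ln(0.366/0.259)/(2πk) = 0.3458/(2π·0.0304) = 1.810 m·K/W
ΣR = 2.471×10^-4 + 2.634 + 1.810 = 4.444 m·K/W
Q' = ΔT/ΣR = (355.2 K − 284.5 K)/4.444 = 15.9 W/m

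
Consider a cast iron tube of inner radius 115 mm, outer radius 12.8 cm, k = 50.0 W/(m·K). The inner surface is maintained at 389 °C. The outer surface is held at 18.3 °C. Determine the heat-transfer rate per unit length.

Q' = 1090 kW/m

Q' = 2πk·ΔT/ln(r₂/r₁) = 2π × 50.0 × 370.7 / ln(0.128/0.115) = 1.09×10^6 W/m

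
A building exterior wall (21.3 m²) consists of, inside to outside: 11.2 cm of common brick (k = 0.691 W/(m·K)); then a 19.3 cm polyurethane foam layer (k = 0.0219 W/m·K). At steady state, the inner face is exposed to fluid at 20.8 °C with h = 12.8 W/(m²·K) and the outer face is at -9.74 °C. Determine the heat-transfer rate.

Q = 71.9 W

Series thermal resistances, inner to outer:
  R_conv,in = 1/(hA) = 1/(12.8·21.3) = 0.003668 K/W
  R_common brick = L/(kA) = 0.112/(0.691·21.3) = 0.007610 K/W
  R_polyurethane foam = L/(kA) = 0.193/(0.0219·21.3) = 0.4137 K/W
ΣR = 0.003668 + 0.007610 + 0.4137 = 0.4250 K/W
Q = ΔT/ΣR = (20.8 °C − -9.74 °C)/0.4250 = 71.9 W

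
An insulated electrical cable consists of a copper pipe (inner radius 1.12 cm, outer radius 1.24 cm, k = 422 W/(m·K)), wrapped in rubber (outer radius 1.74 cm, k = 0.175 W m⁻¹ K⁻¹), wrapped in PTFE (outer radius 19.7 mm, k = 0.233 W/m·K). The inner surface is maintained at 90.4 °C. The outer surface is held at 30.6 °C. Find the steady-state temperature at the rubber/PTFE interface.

T = 43.5 °C

Series thermal resistances, inner to outer:
  R'_copper = ln(0.0124/0.0112)/(2πk) = 0.1018/(2π·422) = 3.839×10^-5 m·K/W
  R'_rubber = ln(0.0174/0.0124)/(2πk) = 0.3388/(2π·0.175) = 0.3081 m·K/W
  R'_PTFE = ln(0.0197/0.0174)/(2πk) = 0.1241/(2π·0.233) = 0.08480 m·K/W
ΣR = 3.839×10^-5 + 0.3081 + 0.08480 = 0.3929 m·K/W
Q' = ΔT/ΣR = (90.4 °C − 30.6 °C)/0.3929 = 152.2 W/m
From the inner boundary to the rubber/PTFE interface, ΣR_partial = 0.3081 m·K/W.
T_interface = T_in − Q'·ΣR_partial = 90.4 °C − (152.2)(0.3081) = 43.5 °C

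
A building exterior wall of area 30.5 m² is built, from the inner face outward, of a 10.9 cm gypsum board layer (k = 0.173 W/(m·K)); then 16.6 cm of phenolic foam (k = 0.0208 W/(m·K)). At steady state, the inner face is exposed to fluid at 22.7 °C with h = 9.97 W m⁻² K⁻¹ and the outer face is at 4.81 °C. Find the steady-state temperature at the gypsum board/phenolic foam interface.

Series thermal resistances, inner to outer:
  R_conv,in = 1/(hA) = 1/(9.97·30.5) = 0.003289 K/W
  R_gypsum board = L/(kA) = 0.109/(0.173·30.5) = 0.02066 K/W
  R_phenolic foam = L/(kA) = 0.166/(0.0208·30.5) = 0.2617 K/W
ΣR = 0.003289 + 0.02066 + 0.2617 = 0.2856 K/W
Q = ΔT/ΣR = (22.7 °C − 4.81 °C)/0.2856 = 62.64 W
From the inner boundary to the gypsum board/phenolic foam interface, ΣR_partial = 0.02395 K/W.
T_interface = T_in − Q·ΣR_partial = 22.7 °C − (62.64)(0.02395) = 21.2 °C

T = 21.2 °C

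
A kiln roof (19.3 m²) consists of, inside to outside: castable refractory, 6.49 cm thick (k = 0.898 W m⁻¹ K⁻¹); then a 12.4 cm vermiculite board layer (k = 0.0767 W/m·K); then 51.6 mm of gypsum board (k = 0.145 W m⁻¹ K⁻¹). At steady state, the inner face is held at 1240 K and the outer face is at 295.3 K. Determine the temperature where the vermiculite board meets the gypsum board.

T = 460 K

Treat each layer as a resistance in series:
  R_castable refractory = L/(kA) = 0.0649/(0.898·19.3) = 0.003745 K/W
  R_vermiculite board = L/(kA) = 0.124/(0.0767·19.3) = 0.08377 K/W
  R_gypsum board = L/(kA) = 0.0516/(0.145·19.3) = 0.01844 K/W
ΣR = 0.003745 + 0.08377 + 0.01844 = 0.1060 K/W
Q = ΔT/ΣR = (1240 K − 295.3 K)/0.1060 = 8912 W
From the inner boundary to the vermiculite board/gypsum board interface, ΣR_partial = 0.08751 K/W.
T_interface = T_in − Q·ΣR_partial = 1240 K − (8912)(0.08751) = 460 K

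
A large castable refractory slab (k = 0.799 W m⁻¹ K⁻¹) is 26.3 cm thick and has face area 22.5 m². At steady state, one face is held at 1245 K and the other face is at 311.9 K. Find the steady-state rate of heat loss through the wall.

Q = kA·ΔT/L = 0.799 × 22.5 × |1245 K − 311.9 K| / 0.263 = 63800 W

Q = 63800 W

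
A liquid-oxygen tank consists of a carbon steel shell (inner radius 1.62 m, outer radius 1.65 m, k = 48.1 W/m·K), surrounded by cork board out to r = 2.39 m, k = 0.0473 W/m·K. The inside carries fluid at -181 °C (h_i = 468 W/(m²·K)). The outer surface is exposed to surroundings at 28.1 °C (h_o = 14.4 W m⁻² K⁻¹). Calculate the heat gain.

Resistance network (inner→outer):
  R_conv,in = 1/(4πr²h) = 1/(4π·1.62²·468) = 6.479×10^-5 K/W
  R_carbon steel = (1/1.62 − 1/1.65)/(4πk) = 0.01122/(4π·48.1) = 1.857×10^-5 K/W
  R_cork board = (1/1.65 − 1/2.39)/(4πk) = 0.1877/(4π·0.0473) = 0.3157 K/W
  R_conv,out = 1/(4πr²h) = 1/(4π·2.39²·14.4) = 9.675×10^-4 K/W
ΣR = 6.479×10^-5 + 1.857×10^-5 + 0.3157 + 9.675×10^-4 = 0.3168 K/W
Q = ΔT/ΣR = (-181 °C − 28.1 °C)/0.3168 = -660 W
(Negative Q ⇒ heat flows inward; heat gain = 660 W.)

Q = 660 W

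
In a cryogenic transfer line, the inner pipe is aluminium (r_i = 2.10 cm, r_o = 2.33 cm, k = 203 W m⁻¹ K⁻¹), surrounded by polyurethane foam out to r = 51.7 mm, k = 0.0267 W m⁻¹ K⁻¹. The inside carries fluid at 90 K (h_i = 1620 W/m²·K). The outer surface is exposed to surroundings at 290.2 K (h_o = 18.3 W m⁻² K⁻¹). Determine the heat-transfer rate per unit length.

Treat each layer as a resistance in series:
  R'_conv,in = 1/(2πr h) = 1/(2π·0.0210·1620) = 0.004678 m·K/W
  R'_aluminium = ln(0.0233/0.0210)/(2πk) = 0.1039/(2π·203) = 8.148×10^-5 m·K/W
  R'_polyurethane foam = ln(0.0517/0.0233)/(2πk) = 0.7970/(2π·0.0267) = 4.751 m·K/W
  R'_conv,out = 1/(2πr h) = 1/(2π·0.0517·18.3) = 0.1682 m·K/W
ΣR = 0.004678 + 8.148×10^-5 + 4.751 + 0.1682 = 4.924 m·K/W
Q' = ΔT/ΣR = (90 K − 290.2 K)/4.924 = -40.7 W/m
(Negative Q' ⇒ heat flows inward; heat gain = 40.7 W/m.)

Q' = 40.7 W/m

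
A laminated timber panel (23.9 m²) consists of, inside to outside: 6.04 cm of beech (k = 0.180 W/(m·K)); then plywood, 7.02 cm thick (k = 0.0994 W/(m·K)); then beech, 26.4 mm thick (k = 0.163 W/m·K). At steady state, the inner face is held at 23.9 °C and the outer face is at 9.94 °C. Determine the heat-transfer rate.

Q = 277 W

Series thermal resistances, inner to outer:
  R_beech = L/(kA) = 0.0604/(0.180·23.9) = 0.01404 K/W
  R_plywood = L/(kA) = 0.0702/(0.0994·23.9) = 0.02955 K/W
  R_beech = L/(kA) = 0.0264/(0.163·23.9) = 0.006777 K/W
ΣR = 0.01404 + 0.02955 + 0.006777 = 0.05037 K/W
Q = ΔT/ΣR = (23.9 °C − 9.94 °C)/0.05037 = 277 W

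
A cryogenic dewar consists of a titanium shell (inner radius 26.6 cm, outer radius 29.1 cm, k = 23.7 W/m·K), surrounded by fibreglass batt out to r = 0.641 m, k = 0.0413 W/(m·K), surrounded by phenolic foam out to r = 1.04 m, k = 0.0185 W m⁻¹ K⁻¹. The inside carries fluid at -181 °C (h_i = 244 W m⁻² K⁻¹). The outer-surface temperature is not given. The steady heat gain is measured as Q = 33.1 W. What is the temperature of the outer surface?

Sum the resistances:
  R_conv,in = 1/(4πr²h) = 1/(4π·0.266²·244) = 0.004609 K/W
  R_titanium = (1/0.266 − 1/0.291)/(4πk) = 0.3230/(4π·23.7) = 0.001084 K/W
  R_fibreglass batt = (1/0.291 − 1/0.641)/(4πk) = 1.876/(4π·0.0413) = 3.615 K/W
  R_phenolic foam = (1/0.641 − 1/1.04)/(4πk) = 0.5985/(4π·0.0185) = 2.575 K/W
ΣR = 6.196 K/W
ΔT = Q·ΣR = 33.1 × 6.196 = 205.1 K
Heat flows inward, so T_out = T_in + ΔT = -181 + 205.1 = 24.1 °C

T_out = 24.1 °C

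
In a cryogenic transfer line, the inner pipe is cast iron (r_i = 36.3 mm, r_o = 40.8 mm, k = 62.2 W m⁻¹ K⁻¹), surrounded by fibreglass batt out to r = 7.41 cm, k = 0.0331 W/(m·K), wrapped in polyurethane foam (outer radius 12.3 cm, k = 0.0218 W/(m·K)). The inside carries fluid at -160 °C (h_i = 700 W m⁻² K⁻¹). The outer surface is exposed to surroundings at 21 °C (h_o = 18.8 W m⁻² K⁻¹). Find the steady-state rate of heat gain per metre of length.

Resistance network (inner→outer):
  R'_conv,in = 1/(2πr h) = 1/(2π·0.0363·700) = 0.006263 m·K/W
  R'_cast iron = ln(0.0408/0.0363)/(2πk) = 0.1169/(2π·62.2) = 2.990×10^-4 m·K/W
  R'_fibreglass batt = ln(0.0741/0.0408)/(2πk) = 0.5967/(2π·0.0331) = 2.869 m·K/W
  R'_polyurethane foam = ln(0.123/0.0741)/(2πk) = 0.5068/(2π·0.0218) = 3.700 m·K/W
  R'_conv,out = 1/(2πr h) = 1/(2π·0.123·18.8) = 0.06883 m·K/W
ΣR = 0.006263 + 2.990×10^-4 + 2.869 + 3.700 + 0.06883 = 6.644 m·K/W
Q' = ΔT/ΣR = (-160 °C − 21 °C)/6.644 = -27.2 W/m
(Negative Q' ⇒ heat flows inward; heat gain = 27.2 W/m.)

Q' = 27.2 W/m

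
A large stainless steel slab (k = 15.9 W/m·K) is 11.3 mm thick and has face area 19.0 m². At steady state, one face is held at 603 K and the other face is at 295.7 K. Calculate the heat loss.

Q = 8220 kW

Q = kA·ΔT/L = 15.9 × 19.0 × |603 K − 295.7 K| / 0.0113 = 8.22×10^6 W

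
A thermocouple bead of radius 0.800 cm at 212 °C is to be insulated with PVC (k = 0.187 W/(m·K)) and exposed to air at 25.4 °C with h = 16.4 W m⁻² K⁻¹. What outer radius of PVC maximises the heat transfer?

r_cr = 2.28 cm

For a sphere, r_cr = 2k_ins/h = 2·0.187/16.4 = 0.0228 m = 2.28 cm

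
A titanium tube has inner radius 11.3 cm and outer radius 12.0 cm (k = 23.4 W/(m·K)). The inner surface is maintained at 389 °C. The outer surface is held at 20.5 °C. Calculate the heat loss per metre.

Q' = 2πk·ΔT/ln(r₂/r₁) = 2π × 23.4 × 368.5 / ln(0.120/0.113) = 9.01×10^5 W/m

Q' = 9.01×10^5 W/m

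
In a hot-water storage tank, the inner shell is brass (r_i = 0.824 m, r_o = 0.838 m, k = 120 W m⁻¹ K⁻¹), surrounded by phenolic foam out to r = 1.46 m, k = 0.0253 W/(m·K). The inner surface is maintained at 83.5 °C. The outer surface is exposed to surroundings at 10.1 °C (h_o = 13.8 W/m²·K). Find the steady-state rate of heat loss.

Treat each layer as a resistance in series:
  R_brass = (1/0.824 − 1/0.838)/(4πk) = 0.02027/(4π·120) = 1.345×10^-5 K/W
  R_phenolic foam = (1/0.838 − 1/1.46)/(4πk) = 0.5084/(4π·0.0253) = 1.599 K/W
  R_conv,out = 1/(4πr²h) = 1/(4π·1.46²·13.8) = 0.002705 K/W
ΣR = 1.345×10^-5 + 1.599 + 0.002705 = 1.602 K/W
Q = ΔT/ΣR = (83.5 °C − 10.1 °C)/1.602 = 45.8 W

Q = 45.8 W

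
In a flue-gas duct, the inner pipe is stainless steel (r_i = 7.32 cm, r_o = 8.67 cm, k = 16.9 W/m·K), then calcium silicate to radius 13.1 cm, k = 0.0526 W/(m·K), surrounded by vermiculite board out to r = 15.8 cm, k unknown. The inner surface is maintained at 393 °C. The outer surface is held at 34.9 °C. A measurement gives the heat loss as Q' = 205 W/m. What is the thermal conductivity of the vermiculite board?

k = 0.0601 W/m·K

ΣR = ΔT/Q' = |393 − 34.9|/205 = 1.747 m·K/W
Known resistances:
  R'_stainless steel = ln(0.0867/0.0732)/(2πk) = 0.1693/(2π·16.9) = 0.001594 m·K/W
  R'_calcium silicate = ln(0.131/0.0867)/(2πk) = 0.4127/(2π·0.0526) = 1.249 m·K/W
R_vermiculite board = ΣR − ΣR_known = 1.747 − 1.251 = 0.4960 m·K/W
ln(r₂/r₁)/(2πk) = 0.4960 ⇒ k = 0.1874/(2π·0.4960) = 0.0601 W/m·K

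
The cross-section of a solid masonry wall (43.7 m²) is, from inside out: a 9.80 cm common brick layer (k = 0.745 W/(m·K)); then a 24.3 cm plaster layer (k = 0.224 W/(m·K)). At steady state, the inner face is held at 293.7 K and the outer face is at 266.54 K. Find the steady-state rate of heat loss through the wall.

Resistance network (inner→outer):
  R_common brick = L/(kA) = 0.0980/(0.745·43.7) = 0.003010 K/W
  R_plaster = L/(kA) = 0.243/(0.224·43.7) = 0.02482 K/W
ΣR = 0.003010 + 0.02482 = 0.02783 K/W
Q = ΔT/ΣR = (293.7 K − 266.54 K)/0.02783 = 976 W

Q = 976 W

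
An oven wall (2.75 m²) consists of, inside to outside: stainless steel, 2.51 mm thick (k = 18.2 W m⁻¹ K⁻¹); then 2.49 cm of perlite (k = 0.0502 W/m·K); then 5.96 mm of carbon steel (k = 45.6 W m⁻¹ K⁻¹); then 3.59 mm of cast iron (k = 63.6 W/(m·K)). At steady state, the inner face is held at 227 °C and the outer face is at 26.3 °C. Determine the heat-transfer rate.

Q = 1110 W

Treat each layer as a resistance in series:
  R_stainless steel = L/(kA) = 0.00251/(18.2·2.75) = 5.015×10^-5 K/W
  R_perlite = L/(kA) = 0.0249/(0.0502·2.75) = 0.1804 K/W
  R_carbon steel = L/(kA) = 0.00596/(45.6·2.75) = 4.753×10^-5 K/W
  R_cast iron = L/(kA) = 0.00359/(63.6·2.75) = 2.053×10^-5 K/W
ΣR = 5.015×10^-5 + 0.1804 + 4.753×10^-5 + 2.053×10^-5 = 0.1805 K/W
Q = ΔT/ΣR = (227 °C − 26.3 °C)/0.1805 = 1110 W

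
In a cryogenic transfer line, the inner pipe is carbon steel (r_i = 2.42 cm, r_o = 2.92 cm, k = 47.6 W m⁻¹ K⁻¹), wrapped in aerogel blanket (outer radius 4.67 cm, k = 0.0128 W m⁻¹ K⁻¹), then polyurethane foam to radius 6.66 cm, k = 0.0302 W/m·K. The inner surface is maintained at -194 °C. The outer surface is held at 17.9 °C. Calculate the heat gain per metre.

Treat each layer as a resistance in series:
  R'_carbon steel = ln(0.0292/0.0242)/(2πk) = 0.1878/(2π·47.6) = 6.280×10^-4 m·K/W
  R'_aerogel blanket = ln(0.0467/0.0292)/(2πk) = 0.4696/(2π·0.0128) = 5.839 m·K/W
  R'_polyurethane foam = ln(0.0666/0.0467)/(2πk) = 0.3550/(2π·0.0302) = 1.871 m·K/W
ΣR = 6.280×10^-4 + 5.839 + 1.871 = 7.711 m·K/W
Q' = ΔT/ΣR = (-194 °C − 17.9 °C)/7.711 = -27.5 W/m
(Negative Q' ⇒ heat flows inward; heat gain = 27.5 W/m.)

Q' = 27.5 W/m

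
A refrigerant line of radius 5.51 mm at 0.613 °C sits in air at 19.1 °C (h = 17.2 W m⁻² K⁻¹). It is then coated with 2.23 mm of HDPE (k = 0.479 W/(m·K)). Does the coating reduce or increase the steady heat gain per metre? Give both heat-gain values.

increases: 11.0 → 14.1 W/m

Critical radius for a cylinder: r_cr = k/h = 0.0278 m = 2.78 cm.
Outer radius after coating: r₂ = 0.00551 + 0.00223 = 0.00774 m.
Since r₁ < r_cr and r₂ ≤ r_cr, the coating moves toward the maximum at r_cr — heat gain rises.
Bare: R = 1/(2πr₁h) = 1.679 m·K/W; Q = 18.487/1.679 = 11.0 W/m.
Coated: R = R_cond + R_conv = 1.308 m·K/W; Q = 18.487/1.308 = 14.1 W/m.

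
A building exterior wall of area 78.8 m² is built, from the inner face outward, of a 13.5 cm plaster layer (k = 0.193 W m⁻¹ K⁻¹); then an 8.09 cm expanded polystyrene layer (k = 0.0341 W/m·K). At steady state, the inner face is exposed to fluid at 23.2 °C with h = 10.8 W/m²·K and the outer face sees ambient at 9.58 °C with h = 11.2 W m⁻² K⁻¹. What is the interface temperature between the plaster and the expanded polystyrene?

T = 19.9 °C

Series thermal resistances, inner to outer:
  R_conv,in = 1/(hA) = 1/(10.8·78.8) = 0.001175 K/W
  R_plaster = L/(kA) = 0.135/(0.193·78.8) = 0.008877 K/W
  R_expanded polystyrene = L/(kA) = 0.0809/(0.0341·78.8) = 0.03011 K/W
  R_conv,out = 1/(hA) = 1/(11.2·78.8) = 0.001133 K/W
ΣR = 0.001175 + 0.008877 + 0.03011 + 0.001133 = 0.04129 K/W
Q = ΔT/ΣR = (23.2 °C − 9.58 °C)/0.04129 = 329.9 W
From the inner boundary to the plaster/expanded polystyrene interface, ΣR_partial = 0.01005 K/W.
T_interface = T_in − Q·ΣR_partial = 23.2 °C − (329.9)(0.01005) = 19.9 °C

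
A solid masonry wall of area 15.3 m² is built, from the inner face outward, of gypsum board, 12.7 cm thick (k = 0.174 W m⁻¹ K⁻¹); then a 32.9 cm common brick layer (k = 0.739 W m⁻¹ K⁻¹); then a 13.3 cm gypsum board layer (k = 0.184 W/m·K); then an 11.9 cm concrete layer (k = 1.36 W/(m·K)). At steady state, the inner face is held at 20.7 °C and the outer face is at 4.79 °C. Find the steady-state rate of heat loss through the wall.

Series thermal resistances, inner to outer:
  R_gypsum board = L/(kA) = 0.127/(0.174·15.3) = 0.04770 K/W
  R_common brick = L/(kA) = 0.329/(0.739·15.3) = 0.02910 K/W
  R_gypsum board = L/(kA) = 0.133/(0.184·15.3) = 0.04724 K/W
  R_concrete = L/(kA) = 0.119/(1.36·15.3) = 0.005719 K/W
ΣR = 0.04770 + 0.02910 + 0.04724 + 0.005719 = 0.1298 K/W
Q = ΔT/ΣR = (20.7 °C − 4.79 °C)/0.1298 = 123 W

Q = 123 W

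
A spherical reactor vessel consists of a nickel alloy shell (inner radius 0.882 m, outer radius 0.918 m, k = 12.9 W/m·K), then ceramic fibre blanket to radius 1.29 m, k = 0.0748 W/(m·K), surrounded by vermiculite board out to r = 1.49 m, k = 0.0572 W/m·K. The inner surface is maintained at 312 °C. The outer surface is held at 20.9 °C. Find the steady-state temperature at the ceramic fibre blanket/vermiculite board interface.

Resistance network (inner→outer):
  R_nickel alloy = (1/0.882 − 1/0.918)/(4πk) = 0.04446/(4π·12.9) = 2.743×10^-4 K/W
  R_ceramic fibre blanket = (1/0.918 − 1/1.29)/(4πk) = 0.3141/(4π·0.0748) = 0.3342 K/W
  R_vermiculite board = (1/1.29 − 1/1.49)/(4πk) = 0.1041/(4π·0.0572) = 0.1448 K/W
ΣR = 2.743×10^-4 + 0.3342 + 0.1448 = 0.4793 K/W
Q = ΔT/ΣR = (312 °C − 20.9 °C)/0.4793 = 607.3 W
From the inner boundary to the ceramic fibre blanket/vermiculite board interface, ΣR_partial = 0.3345 K/W.
T_interface = T_in − Q·ΣR_partial = 312 °C − (607.3)(0.3345) = 109 °C

T = 109 °C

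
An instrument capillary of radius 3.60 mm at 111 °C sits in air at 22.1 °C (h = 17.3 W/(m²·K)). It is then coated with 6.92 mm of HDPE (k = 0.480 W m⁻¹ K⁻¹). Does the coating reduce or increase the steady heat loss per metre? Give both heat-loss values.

increases: 34.8 → 72.3 W/m

Critical radius for a cylinder: r_cr = k/h = 0.0277 m = 2.77 cm.
Outer radius after coating: r₂ = 0.00360 + 0.00692 = 0.01052 m.
Since r₁ < r_cr and r₂ ≤ r_cr, the coating moves toward the maximum at r_cr — heat loss rises.
Bare: R = 1/(2πr₁h) = 2.555 m·K/W; Q = 88.9/2.555 = 34.8 W/m.
Coated: R = R_cond + R_conv = 1.230 m·K/W; Q = 88.9/1.230 = 72.3 W/m.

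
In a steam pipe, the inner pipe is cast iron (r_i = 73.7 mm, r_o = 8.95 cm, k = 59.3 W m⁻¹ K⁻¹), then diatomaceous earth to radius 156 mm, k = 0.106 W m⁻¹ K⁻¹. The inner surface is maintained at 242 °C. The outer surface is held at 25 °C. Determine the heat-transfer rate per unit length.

Series thermal resistances, inner to outer:
  R'_cast iron = ln(0.0895/0.0737)/(2πk) = 0.1942/(2π·59.3) = 5.213×10^-4 m·K/W
  R'_diatomaceous earth = ln(0.156/0.0895)/(2πk) = 0.5556/(2π·0.106) = 0.8342 m·K/W
ΣR = 5.213×10^-4 + 0.8342 = 0.8347 m·K/W
Q' = ΔT/ΣR = (242 °C − 25 °C)/0.8347 = 260 W/m

Q' = 260 W/m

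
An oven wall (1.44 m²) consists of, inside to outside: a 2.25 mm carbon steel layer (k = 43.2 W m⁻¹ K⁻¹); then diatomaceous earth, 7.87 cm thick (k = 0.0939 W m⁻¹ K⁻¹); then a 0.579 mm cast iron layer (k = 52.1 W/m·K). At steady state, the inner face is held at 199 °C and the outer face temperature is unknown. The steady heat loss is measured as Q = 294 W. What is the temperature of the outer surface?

T_out = 27.9 °C

Series resistances:
  R_carbon steel = L/(kA) = 0.00225/(43.2·1.44) = 3.617×10^-5 K/W
  R_diatomaceous earth = L/(kA) = 0.0787/(0.0939·1.44) = 0.5820 K/W
  R_cast iron = L/(kA) = 5.79×10^-4/(52.1·1.44) = 7.718×10^-6 K/W
ΣR = 0.5821 K/W
ΔT = Q·ΣR = 294 × 0.5821 = 171.1 K
Heat flows outward, so T_out = T_in − ΔT = 199 − 171.1 = 27.9 °C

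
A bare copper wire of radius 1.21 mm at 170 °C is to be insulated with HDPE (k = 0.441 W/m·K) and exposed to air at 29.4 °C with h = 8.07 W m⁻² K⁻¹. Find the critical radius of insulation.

For a cylinder, r_cr = k_ins/h = 0.441/8.07 = 0.0546 m = 5.46 cm

r_cr = 5.46 cm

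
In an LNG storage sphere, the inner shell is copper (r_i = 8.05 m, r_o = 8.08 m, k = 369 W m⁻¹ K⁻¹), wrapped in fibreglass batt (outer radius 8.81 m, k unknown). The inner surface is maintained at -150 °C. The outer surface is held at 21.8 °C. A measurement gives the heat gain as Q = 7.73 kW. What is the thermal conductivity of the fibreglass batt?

ΣR = ΔT/Q = |-150 − 21.8|/7730 = 0.02223 K/W
Known resistances:
  R_copper = (1/8.05 − 1/8.08)/(4πk) = 4.612×10^-4/(4π·369) = 9.947×10^-8 K/W
R_fibreglass batt = ΣR − ΣR_known = 0.02223 − 9.947×10^-8 = 0.02223 K/W
(1/r₁−1/r₂)/(4πk) = 0.02223 ⇒ k = 0.01025/(4π·0.02223) = 0.0367 W/m·K

k = 0.0367 W/m·K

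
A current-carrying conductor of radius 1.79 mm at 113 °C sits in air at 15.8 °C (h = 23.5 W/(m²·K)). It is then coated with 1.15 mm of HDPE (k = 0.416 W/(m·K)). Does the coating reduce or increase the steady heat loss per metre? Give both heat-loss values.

Critical radius for a cylinder: r_cr = k/h = 0.0177 m = 1.77 cm.
Outer radius after coating: r₂ = 0.00179 + 0.00115 = 0.00294 m.
Since r₁ < r_cr and r₂ ≤ r_cr, the coating moves toward the maximum at r_cr — heat loss rises.
Bare: R = 1/(2πr₁h) = 3.784 m·K/W; Q = 97.2/3.784 = 25.7 W/m.
Coated: R = R_cond + R_conv = 2.493 m·K/W; Q = 97.2/2.493 = 39.0 W/m.

increases: 25.7 → 39.0 W/m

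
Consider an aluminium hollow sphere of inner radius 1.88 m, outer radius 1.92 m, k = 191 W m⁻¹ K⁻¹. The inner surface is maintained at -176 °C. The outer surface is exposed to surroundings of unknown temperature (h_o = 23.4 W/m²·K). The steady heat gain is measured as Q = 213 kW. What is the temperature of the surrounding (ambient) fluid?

T_out = 21.5 °C

Series resistances:
  R_aluminium = (1/1.88 − 1/1.92)/(4πk) = 0.01108/(4π·191) = 4.617×10^-6 K/W
  R_conv,out = 1/(4πr²h) = 1/(4π·1.92²·23.4) = 9.225×10^-4 K/W
ΣR = 9.271×10^-4 K/W
ΔT = Q·ΣR = 2.13×10^5 × 9.271×10^-4 = 197.5 K
Heat flows inward, so T_out = T_in + ΔT = -176 + 197.5 = 21.5 °C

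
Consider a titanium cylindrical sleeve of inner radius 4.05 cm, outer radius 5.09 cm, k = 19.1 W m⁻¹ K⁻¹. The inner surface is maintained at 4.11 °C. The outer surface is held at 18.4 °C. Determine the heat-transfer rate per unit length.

Q' = 7.50 kW/m

Q' = 2πk·ΔT/ln(r₂/r₁) = 2π × 19.1 × 14.29 / ln(0.0509/0.0405) = 7500 W/m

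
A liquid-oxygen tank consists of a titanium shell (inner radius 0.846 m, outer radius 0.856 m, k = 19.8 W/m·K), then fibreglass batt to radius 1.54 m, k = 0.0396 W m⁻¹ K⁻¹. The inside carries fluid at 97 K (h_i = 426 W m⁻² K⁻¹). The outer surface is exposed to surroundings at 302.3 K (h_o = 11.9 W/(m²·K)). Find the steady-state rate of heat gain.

Q = 196 W

Resistance network (inner→outer):
  R_conv,in = 1/(4πr²h) = 1/(4π·0.846²·426) = 2.610×10^-4 K/W
  R_titanium = (1/0.846 − 1/0.856)/(4πk) = 0.01381/(4π·19.8) = 5.550×10^-5 K/W
  R_fibreglass batt = (1/0.856 − 1/1.54)/(4πk) = 0.5189/(4π·0.0396) = 1.043 K/W
  R_conv,out = 1/(4πr²h) = 1/(4π·1.54²·11.9) = 0.002820 K/W
ΣR = 2.610×10^-4 + 5.550×10^-5 + 1.043 + 0.002820 = 1.046 K/W
Q = ΔT/ΣR = (97 K − 302.3 K)/1.046 = -196 W
(Negative Q ⇒ heat flows inward; heat gain = 196 W.)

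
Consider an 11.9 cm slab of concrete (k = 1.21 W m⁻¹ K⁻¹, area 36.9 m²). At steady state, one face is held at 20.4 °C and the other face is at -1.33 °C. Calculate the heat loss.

Q = 8.15 kW

Q = kA·ΔT/L = 1.21 × 36.9 × |20.4 °C − -1.33 °C| / 0.119 = 8150 W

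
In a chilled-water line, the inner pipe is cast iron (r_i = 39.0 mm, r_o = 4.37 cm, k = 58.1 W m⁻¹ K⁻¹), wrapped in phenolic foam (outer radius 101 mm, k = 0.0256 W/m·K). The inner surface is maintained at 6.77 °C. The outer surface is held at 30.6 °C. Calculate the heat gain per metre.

Resistance network (inner→outer):
  R'_cast iron = ln(0.0437/0.0390)/(2πk) = 0.1138/(2π·58.1) = 3.117×10^-4 m·K/W
  R'_phenolic foam = ln(0.101/0.0437)/(2πk) = 0.8378/(2π·0.0256) = 5.208 m·K/W
ΣR = 3.117×10^-4 + 5.208 = 5.208 m·K/W
Q' = ΔT/ΣR = (6.77 °C − 30.6 °C)/5.208 = -4.58 W/m
(Negative Q' ⇒ heat flows inward; heat gain = 4.58 W/m.)

Q' = 4.58 W/m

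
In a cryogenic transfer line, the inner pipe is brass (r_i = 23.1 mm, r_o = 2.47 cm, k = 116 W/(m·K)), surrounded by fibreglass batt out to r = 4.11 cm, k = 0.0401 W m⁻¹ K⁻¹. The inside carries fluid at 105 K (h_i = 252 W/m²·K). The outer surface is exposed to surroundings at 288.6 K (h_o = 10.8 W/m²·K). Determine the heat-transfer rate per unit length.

Series thermal resistances, inner to outer:
  R'_conv,in = 1/(2πr h) = 1/(2π·0.0231·252) = 0.02734 m·K/W
  R'_brass = ln(0.0247/0.0231)/(2πk) = 0.06697/(2π·116) = 9.189×10^-5 m·K/W
  R'_fibreglass batt = ln(0.0411/0.0247)/(2πk) = 0.5092/(2π·0.0401) = 2.021 m·K/W
  R'_conv,out = 1/(2πr h) = 1/(2π·0.0411·10.8) = 0.3586 m·K/W
ΣR = 0.02734 + 9.189×10^-5 + 2.021 + 0.3586 = 2.407 m·K/W
Q' = ΔT/ΣR = (105 K − 288.6 K)/2.407 = -76.3 W/m
(Negative Q' ⇒ heat flows inward; heat gain = 76.3 W/m.)

Q' = 76.3 W/m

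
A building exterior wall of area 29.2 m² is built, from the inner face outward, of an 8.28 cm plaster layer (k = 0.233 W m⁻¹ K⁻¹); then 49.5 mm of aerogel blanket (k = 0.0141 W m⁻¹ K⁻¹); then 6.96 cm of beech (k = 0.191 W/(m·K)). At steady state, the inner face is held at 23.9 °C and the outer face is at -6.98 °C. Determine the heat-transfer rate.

Q = 213 W

Series thermal resistances, inner to outer:
  R_plaster = L/(kA) = 0.0828/(0.233·29.2) = 0.01217 K/W
  R_aerogel blanket = L/(kA) = 0.0495/(0.0141·29.2) = 0.1202 K/W
  R_beech = L/(kA) = 0.0696/(0.191·29.2) = 0.01248 K/W
ΣR = 0.01217 + 0.1202 + 0.01248 = 0.1449 K/W
Q = ΔT/ΣR = (23.9 °C − -6.98 °C)/0.1449 = 213 W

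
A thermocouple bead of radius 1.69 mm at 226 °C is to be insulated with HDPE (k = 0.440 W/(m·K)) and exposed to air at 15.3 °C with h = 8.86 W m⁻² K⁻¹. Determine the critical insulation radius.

r_cr = 9.93 cm

For a sphere, r_cr = 2k_ins/h = 2·0.440/8.86 = 0.0993 m = 9.93 cm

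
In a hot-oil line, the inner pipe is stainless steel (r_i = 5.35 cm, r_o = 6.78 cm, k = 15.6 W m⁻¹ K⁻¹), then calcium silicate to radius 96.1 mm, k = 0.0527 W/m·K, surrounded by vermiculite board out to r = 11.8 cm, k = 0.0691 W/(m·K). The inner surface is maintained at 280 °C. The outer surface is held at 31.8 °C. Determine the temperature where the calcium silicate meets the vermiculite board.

T = 109 °C

Resistance network (inner→outer):
  R'_stainless steel = ln(0.0678/0.0535)/(2πk) = 0.2369/(2π·15.6) = 0.002417 m·K/W
  R'_calcium silicate = ln(0.0961/0.0678)/(2πk) = 0.3488/(2π·0.0527) = 1.053 m·K/W
  R'_vermiculite board = ln(0.118/0.0961)/(2πk) = 0.2053/(2π·0.0691) = 0.4728 m·K/W
ΣR = 0.002417 + 1.053 + 0.4728 = 1.528 m·K/W
Q' = ΔT/ΣR = (280 °C − 31.8 °C)/1.528 = 162.4 W/m
From the inner boundary to the calcium silicate/vermiculite board interface, ΣR_partial = 1.055 m·K/W.
T_interface = T_in − Q'·ΣR_partial = 280 °C − (162.4)(1.055) = 109 °C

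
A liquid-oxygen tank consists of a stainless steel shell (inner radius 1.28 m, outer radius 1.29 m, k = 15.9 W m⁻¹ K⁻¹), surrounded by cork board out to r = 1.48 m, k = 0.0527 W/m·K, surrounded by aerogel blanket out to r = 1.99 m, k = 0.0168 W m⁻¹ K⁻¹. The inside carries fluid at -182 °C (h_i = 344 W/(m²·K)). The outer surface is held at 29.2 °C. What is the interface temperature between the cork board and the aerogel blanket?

Treat each layer as a resistance in series:
  R_conv,in = 1/(4πr²h) = 1/(4π·1.28²·344) = 1.412×10^-4 K/W
  R_stainless steel = (1/1.28 − 1/1.29)/(4πk) = 0.006056/(4π·15.9) = 3.031×10^-5 K/W
  R_cork board = (1/1.29 − 1/1.48)/(4πk) = 0.09952/(4π·0.0527) = 0.1503 K/W
  R_aerogel blanket = (1/1.48 − 1/1.99)/(4πk) = 0.1732/(4π·0.0168) = 0.8202 K/W
ΣR = 1.412×10^-4 + 3.031×10^-5 + 0.1503 + 0.8202 = 0.9707 K/W
Q = ΔT/ΣR = (-182 °C − 29.2 °C)/0.9707 = -217.6 W
From the inner boundary to the cork board/aerogel blanket interface, ΣR_partial = 0.1505 K/W.
T_interface = T_in − Q·ΣR_partial = -182 °C − (-217.6)(0.1505) = -149 °C

T = -149 °C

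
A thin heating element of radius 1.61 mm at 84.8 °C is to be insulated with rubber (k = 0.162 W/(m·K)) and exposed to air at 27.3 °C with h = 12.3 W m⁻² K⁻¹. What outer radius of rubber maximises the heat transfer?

r_cr = 1.32 cm

For a cylinder, r_cr = k_ins/h = 0.162/12.3 = 0.0132 m = 1.32 cm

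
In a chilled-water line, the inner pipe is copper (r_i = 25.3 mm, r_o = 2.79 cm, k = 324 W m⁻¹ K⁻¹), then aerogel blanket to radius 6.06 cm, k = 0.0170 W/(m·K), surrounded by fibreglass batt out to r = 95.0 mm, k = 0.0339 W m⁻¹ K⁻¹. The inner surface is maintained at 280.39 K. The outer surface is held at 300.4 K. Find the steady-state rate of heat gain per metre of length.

Series thermal resistances, inner to outer:
  R'_copper = ln(0.0279/0.0253)/(2πk) = 0.09782/(2π·324) = 4.805×10^-5 m·K/W
  R'_aerogel blanket = ln(0.0606/0.0279)/(2πk) = 0.7757/(2π·0.0170) = 7.262 m·K/W
  R'_fibreglass batt = ln(0.0950/0.0606)/(2πk) = 0.4496/(2π·0.0339) = 2.111 m·K/W
ΣR = 4.805×10^-5 + 7.262 + 2.111 = 9.373 m·K/W
Q' = ΔT/ΣR = (280.39 K − 300.4 K)/9.373 = -2.13 W/m
(Negative Q' ⇒ heat flows inward; heat gain = 2.13 W/m.)

Q' = 2.13 W/m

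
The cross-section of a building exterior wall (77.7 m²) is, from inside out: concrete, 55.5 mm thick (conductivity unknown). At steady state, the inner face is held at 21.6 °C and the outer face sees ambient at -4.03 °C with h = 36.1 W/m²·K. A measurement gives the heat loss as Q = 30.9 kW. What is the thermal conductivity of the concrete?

k = 1.51 W/m·K

ΣR = ΔT/Q = |21.6 − -4.03|/30900 = 8.294×10^-4 K/W
Known resistances:
  R_conv,out = 1/(hA) = 1/(36.1·77.7) = 3.565×10^-4 K/W
R_concrete = ΣR − ΣR_known = 8.294×10^-4 − 3.565×10^-4 = 4.729×10^-4 K/W
L/(kA) = 4.729×10^-4 ⇒ k = 0.0555/(4.729×10^-4·77.7) = 1.51 W/m·K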